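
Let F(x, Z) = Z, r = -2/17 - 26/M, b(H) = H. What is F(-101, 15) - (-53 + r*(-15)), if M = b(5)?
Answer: -200/17 ≈ -11.765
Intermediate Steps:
M = 5
r = -452/85 (r = -2/17 - 26/5 = -452/85 ≈ -5.3176)
F(-101, 15) - (-53 + r*(-15)) = 15 - (-53 - 452/85*(-15)) = 15 - (-53 + 1356/17) = 15 - 1*455/17 = 15 - 455/17 = -200/17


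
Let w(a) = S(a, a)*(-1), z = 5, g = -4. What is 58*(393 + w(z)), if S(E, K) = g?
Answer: 23026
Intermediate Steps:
S(E, K) = -4
w(a) = 4 (w(a) = -4*(-1) = 4)
58*(393 + w(z)) = 58*(393 + 4) = 58*397 = 23026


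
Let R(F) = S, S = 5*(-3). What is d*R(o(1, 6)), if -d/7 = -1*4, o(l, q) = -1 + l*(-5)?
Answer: -420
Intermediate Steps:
S = -15
o(l, q) = -1 - 5*l
R(F) = -15
d = 28 (d = -(-7)*4 = -7*(-4) = 28)
d*R(o(1, 6)) = 28*(-15) = -420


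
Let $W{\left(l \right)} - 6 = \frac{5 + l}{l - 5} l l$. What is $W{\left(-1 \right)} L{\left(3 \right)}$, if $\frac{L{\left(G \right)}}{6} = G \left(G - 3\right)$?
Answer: $0$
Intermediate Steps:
$L{\left(G \right)} = 6 G \left(-3 + G\right)$ ($L{\left(G \right)} = 6 G \left(G - 3\right) = 6 G \left(-3 + G\right)$)
$W{\left(l \right)} = 6 + \frac{l^{2} \left(5 + l\right)}{-5 + l}$ ($W{\left(l \right)} = 6 + \frac{5 + l}{l - 5} l l = 6 + \frac{5 + l}{-5 + l} l l = 6 + \frac{l \left(5 + l\right)}{-5 + l} l = 6 + \frac{l^{2} \left(5 + l\right)}{-5 + l}$)
$W{\left(-1 \right)} L{\left(3 \right)} = \frac{-30 + \left(-1\right)^{3} + 5 \left(-1\right)^{2} + 6 \left(-1\right)}{-5 - 1} \cdot 6 \cdot 3 \left(-3 + 3\right) = \frac{-30 - 1 + 5 \cdot 1 - 6}{-6} \cdot 6 \cdot 3 \cdot 0 = - \frac{-30 - 1 + 5 - 6}{6} \cdot 0 = \left(- \frac{1}{6}\right) \left(-32\right) 0 = \frac{16}{3} \cdot 0 = 0$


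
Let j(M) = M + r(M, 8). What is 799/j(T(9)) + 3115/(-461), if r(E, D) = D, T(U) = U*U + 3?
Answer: 81759/42412 ≈ 1.9277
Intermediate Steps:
T(U) = 3 + U**2 (T(U) = U**2 + 3 = 3 + U**2)
j(M) = 8 + M (j(M) = M + 8 = 8 + M)
799/j(T(9)) + 3115/(-461) = 799/(8 + (3 + 9**2)) + 3115/(-461) = 799/(8 + (3 + 81)) + 3115*(-1/461) = 799/(8 + 84) - 3115/461 = 799/92 - 3115/461 = 81759/42412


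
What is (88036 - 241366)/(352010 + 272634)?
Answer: -4035/16438 ≈ -0.24547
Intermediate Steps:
(88036 - 241366)/(352010 + 272634) = -153330/624644 = -153330*1/624644 = -4035/16438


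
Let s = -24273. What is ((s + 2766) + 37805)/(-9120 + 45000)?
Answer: 8149/17940 ≈ 0.45424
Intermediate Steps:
((s + 2766) + 37805)/(-9120 + 45000) = ((-24273 + 2766) + 37805)/(-9120 + 45000) = (-21507 + 37805)/35880 = 16298*(1/35880) = 8149/17940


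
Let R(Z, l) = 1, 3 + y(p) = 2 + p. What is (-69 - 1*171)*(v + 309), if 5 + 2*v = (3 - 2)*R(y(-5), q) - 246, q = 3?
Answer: -44160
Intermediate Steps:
y(p) = -1 + p (y(p) = -3 + (2 + p) = -1 + p)
v = -125 (v = -5/2 + ((3 - 2)*1 - 246)/2 = -5/2 + (1*1 - 246)/2 = -5/2 + (1 - 246)/2 = -5/2 + (½)*(-245) = -5/2 - 245/2 = -125)
(-69 - 1*171)*(v + 309) = (-69 - 1*171)*(-125 + 309) = (-69 - 171)*184 = -240*184 = -44160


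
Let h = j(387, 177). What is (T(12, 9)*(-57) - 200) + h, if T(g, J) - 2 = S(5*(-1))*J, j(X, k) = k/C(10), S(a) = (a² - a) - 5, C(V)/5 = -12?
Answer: -262839/20 ≈ -13142.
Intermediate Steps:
C(V) = -60 (C(V) = 5*(-12) = -60)
S(a) = -5 + a² - a
j(X, k) = -k/60 (j(X, k) = k/(-60) = k*(-1/60) = -k/60)
h = -59/20 (h = -1/60*177 = -59/20 ≈ -2.9500)
T(g, J) = 2 + 25*J (T(g, J) = 2 + (-5 + (5*(-1))² - 5*(-1))*J = 2 + (-5 + (-5)² - 1*(-5))*J = 2 + (-5 + 25 + 5)*J = 2 + 25*J)
(T(12, 9)*(-57) - 200) + h = ((2 + 25*9)*(-57) - 200) - 59/20 = ((2 + 225)*(-57) - 200) - 59/20 = (227*(-57) - 200) - 59/20 = (-12939 - 200) - 59/20 = -13139 - 59/20 = -262839/20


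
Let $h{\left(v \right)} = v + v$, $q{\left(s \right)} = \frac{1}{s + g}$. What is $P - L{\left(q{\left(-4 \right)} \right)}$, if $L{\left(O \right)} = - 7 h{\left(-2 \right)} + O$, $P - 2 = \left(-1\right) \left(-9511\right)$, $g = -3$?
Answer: $\frac{66396}{7} \approx 9485.1$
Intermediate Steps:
$q{\left(s \right)} = \frac{1}{-3 + s}$ ($q{\left(s \right)} = \frac{1}{s - 3} = \frac{1}{-3 + s}$)
$h{\left(v \right)} = 2 v$
$P = 9513$ ($P = 2 - -9511 = 2 + 9511 = 9513$)
$L{\left(O \right)} = 28 + O$ ($L{\left(O \right)} = - 7 \cdot 2 \left(-2\right) + O = \left(-7\right) \left(-4\right) + O = 28 + O$)
$P - L{\left(q{\left(-4 \right)} \right)} = 9513 - \left(28 + \frac{1}{-3 - 4}\right) = 9513 - \left(28 + \frac{1}{-7}\right) = 9513 - \left(28 - \frac{1}{7}\right) = 9513 - \frac{195}{7} = \frac{66396}{7}$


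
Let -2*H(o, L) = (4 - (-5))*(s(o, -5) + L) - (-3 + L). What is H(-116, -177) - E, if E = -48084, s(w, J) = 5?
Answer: 48768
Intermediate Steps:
H(o, L) = -24 - 4*L (H(o, L) = -((4 - (-5))*(5 + L) - (-3 + L))/2 = -((4 - 1*(-5))*(5 + L) + (3 - L))/2 = -((4 + 5)*(5 + L) + (3 - L))/2 = -(9*(5 + L) + (3 - L))/2 = -((45 + 9*L) + (3 - L))/2 = -(48 + 8*L)/2 = -24 - 4*L)
H(-116, -177) - E = (-24 - 4*(-177)) - 1*(-48084) = (-24 + 708) + 48084 = 684 + 48084 = 48768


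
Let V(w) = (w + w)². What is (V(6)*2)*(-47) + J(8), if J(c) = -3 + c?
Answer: -13531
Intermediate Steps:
V(w) = 4*w² (V(w) = (2*w)² = 4*w²)
(V(6)*2)*(-47) + J(8) = ((4*6²)*2)*(-47) + (-3 + 8) = ((4*36)*2)*(-47) + 5 = (144*2)*(-47) + 5 = 288*(-47) + 5 = -13536 + 5 = -13531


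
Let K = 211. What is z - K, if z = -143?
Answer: -354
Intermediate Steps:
z - K = -143 - 1*211 = -143 - 211 = -354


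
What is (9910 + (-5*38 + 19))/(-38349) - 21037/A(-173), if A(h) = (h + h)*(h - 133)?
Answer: -204208253/451137636 ≈ -0.45265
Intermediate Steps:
A(h) = 2*h*(-133 + h) (A(h) = (2*h)*(-133 + h) = 2*h*(-133 + h))
(9910 + (-5*38 + 19))/(-38349) - 21037/A(-173) = (9910 + (-5*38 + 19))/(-38349) - 21037*(-1/(346*(-133 - 173))) = (9910 + (-190 + 19))*(-1/38349) - 21037/(2*(-173)*(-306)) = (9910 - 171)*(-1/38349) - 21037/105876 = 9739*(-1/38349) - 21037*1/105876 = -9739/38349 - 21037/105876 = -204208253/451137636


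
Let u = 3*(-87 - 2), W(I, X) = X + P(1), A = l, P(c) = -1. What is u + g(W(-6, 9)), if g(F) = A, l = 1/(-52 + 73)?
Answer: -5606/21 ≈ -266.95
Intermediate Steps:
l = 1/21 ≈ 0.047619
A = 1/21 ≈ 0.047619
W(I, X) = -1 + X (W(I, X) = X - 1 = -1 + X)
g(F) = 1/21
u = -267 (u = 3*(-89) = -267)
u + g(W(-6, 9)) = -267 + 1/21 = -5606/21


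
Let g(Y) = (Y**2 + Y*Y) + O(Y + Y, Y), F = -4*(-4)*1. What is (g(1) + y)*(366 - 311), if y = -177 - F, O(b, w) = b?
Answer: -10395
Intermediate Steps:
F = 16 (F = 16*1 = 16)
g(Y) = 2*Y + 2*Y**2 (g(Y) = (Y**2 + Y*Y) + (Y + Y) = (Y**2 + Y**2) + 2*Y = 2*Y**2 + 2*Y = 2*Y + 2*Y**2)
y = -193 (y = -177 - 1*16 = -177 - 16 = -193)
(g(1) + y)*(366 - 311) = (2*1*(1 + 1) - 193)*(366 - 311) = (2*1*2 - 193)*55 = (4 - 193)*55 = -189*55 = -10395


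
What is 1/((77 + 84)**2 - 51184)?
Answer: -1/25263 ≈ -3.9584e-5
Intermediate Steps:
1/((77 + 84)**2 - 51184) = 1/(161**2 - 51184) = 1/(25921 - 51184) = 1/(-25263) = -1/25263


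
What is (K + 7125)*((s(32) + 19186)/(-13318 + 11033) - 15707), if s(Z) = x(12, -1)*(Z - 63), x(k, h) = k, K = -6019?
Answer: -39715695754/2285 ≈ -1.7381e+7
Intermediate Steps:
s(Z) = -756 + 12*Z (s(Z) = 12*(Z - 63) = 12*(-63 + Z) = -756 + 12*Z)
(K + 7125)*((s(32) + 19186)/(-13318 + 11033) - 15707) = (-6019 + 7125)*(((-756 + 12*32) + 19186)/(-13318 + 11033) - 15707) = 1106*(((-756 + 384) + 19186)/(-2285) - 15707) = 1106*((-372 + 19186)*(-1/2285) - 15707) = 1106*(18814*(-1/2285) - 15707) = 1106*(-18814/2285 - 15707) = 1106*(-35909309/2285) = -39715695754/2285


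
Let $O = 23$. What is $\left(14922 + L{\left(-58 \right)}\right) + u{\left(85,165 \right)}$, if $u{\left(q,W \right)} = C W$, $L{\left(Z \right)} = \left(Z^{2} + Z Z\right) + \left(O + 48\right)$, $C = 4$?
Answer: $22381$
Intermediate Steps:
$L{\left(Z \right)} = 71 + 2 Z^{2}$ ($L{\left(Z \right)} = \left(Z^{2} + Z Z\right) + \left(23 + 48\right) = \left(Z^{2} + Z^{2}\right) + 71 = 2 Z^{2} + 71 = 71 + 2 Z^{2}$)
$u{\left(q,W \right)} = 4 W$
$\left(14922 + L{\left(-58 \right)}\right) + u{\left(85,165 \right)} = \left(14922 + \left(71 + 2 \left(-58\right)^{2}\right)\right) + 4 \cdot 165 = \left(14922 + \left(71 + 2 \cdot 3364\right)\right) + 660 = \left(14922 + \left(71 + 6728\right)\right) + 660 = \left(14922 + 6799\right) + 660 = 21721 + 660 = 22381$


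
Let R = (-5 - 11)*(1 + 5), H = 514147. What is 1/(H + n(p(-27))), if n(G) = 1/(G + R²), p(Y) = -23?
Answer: 9193/4726553372 ≈ 1.9450e-6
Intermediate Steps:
R = -96 (R = -16*6 = -96)
n(G) = 1/(9216 + G) (n(G) = 1/(G + (-96)²) = 1/(G + 9216) = 1/(9216 + G))
1/(H + n(p(-27))) = 1/(514147 + 1/(9216 - 23)) = 1/(514147 + 1/9193) = 1/(4726553372/9193) = 9193/4726553372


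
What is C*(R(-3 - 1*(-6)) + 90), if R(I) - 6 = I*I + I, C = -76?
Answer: -8208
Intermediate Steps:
R(I) = 6 + I + I² (R(I) = 6 + (I*I + I) = 6 + (I² + I) = 6 + (I + I²) = 6 + I + I²)
C*(R(-3 - 1*(-6)) + 90) = -76*((6 + (-3 - 1*(-6)) + (-3 - 1*(-6))²) + 90) = -76*((6 + (-3 + 6) + (-3 + 6)²) + 90) = -76*((6 + 3 + 3²) + 90) = -76*((6 + 3 + 9) + 90) = -76*(18 + 90) = -76*108 = -8208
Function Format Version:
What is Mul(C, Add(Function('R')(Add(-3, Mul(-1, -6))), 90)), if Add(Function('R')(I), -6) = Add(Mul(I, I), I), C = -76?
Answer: -8208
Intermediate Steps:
Function('R')(I) = Add(6, I, Pow(I, 2)) (Function('R')(I) = Add(6, Add(Mul(I, I), I)) = Add(6, Add(Pow(I, 2), I)) = Add(6, Add(I, Pow(I, 2))) = Add(6, I, Pow(I, 2)))
Mul(C, Add(Function('R')(Add(-3, Mul(-1, -6))), 90)) = Mul(-76, Add(Add(6, Add(-3, Mul(-1, -6)), Pow(Add(-3, Mul(-1, -6)), 2)), 90)) = Mul(-76, Add(Add(6, Add(-3, 6), Pow(Add(-3, 6), 2)), 90)) = Mul(-76, Add(Add(6, 3, Pow(3, 2)), 90)) = Mul(-76, Add(Add(6, 3, 9), 90)) = Mul(-76, Add(18, 90)) = Mul(-76, 108) = -8208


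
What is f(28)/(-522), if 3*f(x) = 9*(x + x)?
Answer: -28/87 ≈ -0.32184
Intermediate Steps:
f(x) = 6*x (f(x) = (9*(x + x))/3 = (9*(2*x))/3 = (18*x)/3 = 6*x)
f(28)/(-522) = (6*28)/(-522) = 168*(-1/522) = -28/87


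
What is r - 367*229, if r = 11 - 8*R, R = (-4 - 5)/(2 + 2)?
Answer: -84014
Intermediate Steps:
R = -9/4 ≈ -2.2500
r = 29 (r = 11 - 8*(-9/4) = 11 + 18 = 29)
r - 367*229 = 29 - 367*229 = 29 - 84043 = -84014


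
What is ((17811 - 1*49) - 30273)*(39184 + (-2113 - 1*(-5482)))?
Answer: -532380583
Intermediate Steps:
((17811 - 1*49) - 30273)*(39184 + (-2113 - 1*(-5482))) = ((17811 - 49) - 30273)*(39184 + (-2113 + 5482)) = (17762 - 30273)*(39184 + 3369) = -12511*42553 = -532380583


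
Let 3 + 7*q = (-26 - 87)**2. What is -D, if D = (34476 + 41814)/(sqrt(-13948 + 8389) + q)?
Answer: -6817426980/163243147 + 3738210*I*sqrt(5559)/163243147 ≈ -41.762 + 1.7074*I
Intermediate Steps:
q = 12766/7 (q = -3/7 + (-26 - 87)**2/7 = -3/7 + (1/7)*(-113)**2 = -3/7 + (1/7)*12769 = -3/7 + 12769/7 = 12766/7 ≈ 1823.7)
D = 76290/(12766/7 + I*sqrt(5559)) (D = (34476 + 41814)/(sqrt(-13948 + 8389) + 12766/7) = 76290/(sqrt(-5559) + 12766/7) = 76290/(I*sqrt(5559) + 12766/7) = 76290/(12766/7 + I*sqrt(5559)) ≈ 41.762 - 1.7074*I)
-D = -(6817426980/163243147 - 3738210*I*sqrt(5559)/163243147) = -6817426980/163243147 + 3738210*I*sqrt(5559)/163243147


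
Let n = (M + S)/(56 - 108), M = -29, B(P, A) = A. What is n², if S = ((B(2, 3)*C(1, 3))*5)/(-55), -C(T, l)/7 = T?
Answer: 22201/81796 ≈ 0.27142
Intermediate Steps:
C(T, l) = -7*T
S = 21/11 (S = ((3*(-7*1))*5)/(-55) = ((3*(-7))*5)*(-1/55) = -21*5*(-1/55) = -105*(-1/55) = 21/11 ≈ 1.9091)
n = 149/286 (n = (-29 + 21/11)/(56 - 108) = -298/11/(-52) = -298/11*(-1/52) = 149/286 ≈ 0.52098)
n² = (149/286)² = 22201/81796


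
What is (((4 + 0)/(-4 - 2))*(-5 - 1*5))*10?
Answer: 200/3 ≈ 66.667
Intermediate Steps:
(((4 + 0)/(-4 - 2))*(-5 - 1*5))*10 = ((4/(-6))*(-5 - 5))*10 = ((4*(-1/6))*(-10))*10 = -2/3*(-10)*10 = (20/3)*10 = 200/3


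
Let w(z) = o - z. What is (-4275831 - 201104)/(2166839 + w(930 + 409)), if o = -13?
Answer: -4476935/2165487 ≈ -2.0674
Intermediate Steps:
w(z) = -13 - z
(-4275831 - 201104)/(2166839 + w(930 + 409)) = (-4275831 - 201104)/(2166839 + (-13 - (930 + 409))) = -4476935/(2166839 + (-13 - 1*1339)) = -4476935/(2166839 + (-13 - 1339)) = -4476935/(2166839 - 1352) = -4476935/2165487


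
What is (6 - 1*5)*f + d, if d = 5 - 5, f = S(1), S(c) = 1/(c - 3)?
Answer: -½ ≈ -0.50000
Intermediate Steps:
S(c) = 1/(-3 + c)
f = -½ (f = 1/(-3 + 1) = 1/(-2) = -½ ≈ -0.50000)
d = 0
(6 - 1*5)*f + d = (6 - 1*5)*(-½) + 0 = (6 - 5)*(-½) + 0 = 1*(-½) + 0 = -½ + 0 = -½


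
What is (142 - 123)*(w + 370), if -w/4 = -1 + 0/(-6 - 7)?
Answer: 7106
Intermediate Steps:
w = 4 (w = -4*(-1 + 0/(-6 - 7)) = -4*(-1 + 0/(-13)) = -4*(-1 - 1/13*0) = -4*(-1 + 0) = -4*(-1) = 4)
(142 - 123)*(w + 370) = (142 - 123)*(4 + 370) = 19*374 = 7106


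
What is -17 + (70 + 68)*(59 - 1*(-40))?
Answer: 13645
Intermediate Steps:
-17 + (70 + 68)*(59 - 1*(-40)) = -17 + 138*(59 + 40) = -17 + 138*99 = -17 + 13662 = 13645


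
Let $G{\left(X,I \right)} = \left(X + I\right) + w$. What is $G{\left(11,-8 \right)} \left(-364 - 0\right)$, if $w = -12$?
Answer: $3276$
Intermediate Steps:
$G{\left(X,I \right)} = -12 + I + X$ ($G{\left(X,I \right)} = \left(X + I\right) - 12 = \left(I + X\right) - 12 = -12 + I + X$)
$G{\left(11,-8 \right)} \left(-364 - 0\right) = \left(-12 - 8 + 11\right) \left(-364 - 0\right) = - 9 \left(-364 + 0\right) = \left(-9\right) \left(-364\right) = 3276$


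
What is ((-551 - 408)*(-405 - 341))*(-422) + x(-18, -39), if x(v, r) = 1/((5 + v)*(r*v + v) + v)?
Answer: -2689970948281/8910 ≈ -3.0190e+8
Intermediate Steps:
x(v, r) = 1/(v + (5 + v)*(v + r*v)) (x(v, r) = 1/((5 + v)*(v + r*v) + v) = 1/(v + (5 + v)*(v + r*v)))
((-551 - 408)*(-405 - 341))*(-422) + x(-18, -39) = ((-551 - 408)*(-405 - 341))*(-422) + 1/((-18)*(6 - 18 + 5*(-39) - 39*(-18))) = -959*(-746)*(-422) - 1/(18*(6 - 18 - 195 + 702)) = 715414*(-422) - 1/18/495 = -301904708 - 1/18*1/495 = -301904708 - 1/8910 = -2689970948281/8910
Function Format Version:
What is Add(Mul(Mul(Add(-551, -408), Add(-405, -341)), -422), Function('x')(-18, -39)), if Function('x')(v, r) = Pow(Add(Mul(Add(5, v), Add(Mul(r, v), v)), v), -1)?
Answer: Rational(-2689970948281, 8910) ≈ -3.0190e+8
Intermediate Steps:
Function('x')(v, r) = Pow(Add(v, Mul(Add(5, v), Add(v, Mul(r, v)))), -1) (Function('x')(v, r) = Pow(Add(Mul(Add(5, v), Add(v, Mul(r, v))), v), -1) = Pow(Add(v, Mul(Add(5, v), Add(v, Mul(r, v)))), -1))
Add(Mul(Mul(Add(-551, -408), Add(-405, -341)), -422), Function('x')(-18, -39)) = Add(Mul(Mul(Add(-551, -408), Add(-405, -341)), -422), Mul(Pow(-18, -1), Pow(Add(6, -18, Mul(5, -39), Mul(-39, -18)), -1))) = Add(Mul(Mul(-959, -746), -422), Mul(Rational(-1, 18), Pow(Add(6, -18, -195, 702), -1))) = Add(Mul(715414, -422), Mul(Rational(-1, 18), Pow(495, -1))) = Add(-301904708, Mul(Rational(-1, 18), Rational(1, 495))) = Add(-301904708, Rational(-1, 8910)) = Rational(-2689970948281, 8910)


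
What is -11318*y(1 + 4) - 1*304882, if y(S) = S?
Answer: -361472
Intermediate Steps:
-11318*y(1 + 4) - 1*304882 = -11318*(1 + 4) - 1*304882 = -11318*5 - 304882 = -56590 - 304882 = -361472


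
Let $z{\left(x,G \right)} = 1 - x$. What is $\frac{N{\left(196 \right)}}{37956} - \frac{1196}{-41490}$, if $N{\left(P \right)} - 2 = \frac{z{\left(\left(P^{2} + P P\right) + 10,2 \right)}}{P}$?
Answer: $\frac{954270781}{51443285040} \approx 0.01855$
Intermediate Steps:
$N{\left(P \right)} = 2 + \frac{-9 - 2 P^{2}}{P}$ ($N{\left(P \right)} = 2 + \frac{1 - \left(\left(P^{2} + P P\right) + 10\right)}{P} = 2 + \frac{1 - \left(\left(P^{2} + P^{2}\right) + 10\right)}{P} = 2 + \frac{1 - \left(2 P^{2} + 10\right)}{P} = 2 + \frac{1 - \left(10 + 2 P^{2}\right)}{P} = 2 + \frac{-9 - 2 P^{2}}{P}$)
$\frac{N{\left(196 \right)}}{37956} - \frac{1196}{-41490} = \frac{2 - \frac{9}{196} - 392}{37956} - \frac{1196}{-41490} = \left(2 - \frac{9}{196} - 392\right) \frac{1}{37956} - - \frac{598}{20745} = \left(2 - \frac{9}{196} - 392\right) \frac{1}{37956} + \frac{598}{20745} = \left(- \frac{76449}{196}\right) \frac{1}{37956} + \frac{598}{20745} = - \frac{25483}{2479792} + \frac{598}{20745} = \frac{954270781}{51443285040}$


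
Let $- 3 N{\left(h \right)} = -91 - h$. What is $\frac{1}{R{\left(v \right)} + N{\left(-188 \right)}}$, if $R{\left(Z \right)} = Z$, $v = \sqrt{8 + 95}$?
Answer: $- \frac{291}{8482} - \frac{9 \sqrt{103}}{8482} \approx -0.045077$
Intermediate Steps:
$N{\left(h \right)} = \frac{91}{3} + \frac{h}{3}$ ($N{\left(h \right)} = - \frac{-91 - h}{3} = \frac{91}{3} + \frac{h}{3}$)
$v = \sqrt{103} \approx 10.149$
$\frac{1}{R{\left(v \right)} + N{\left(-188 \right)}} = \frac{1}{\sqrt{103} + \left(\frac{91}{3} + \frac{1}{3} \left(-188\right)\right)} = \frac{1}{\sqrt{103} + \left(\frac{91}{3} - \frac{188}{3}\right)} = \frac{1}{\sqrt{103} - \frac{97}{3}} = \frac{1}{- \frac{97}{3} + \sqrt{103}}$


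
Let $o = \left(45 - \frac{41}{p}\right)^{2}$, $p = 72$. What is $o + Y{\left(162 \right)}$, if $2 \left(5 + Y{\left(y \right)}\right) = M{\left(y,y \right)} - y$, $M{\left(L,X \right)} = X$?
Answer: $\frac{10207681}{5184} \approx 1969.1$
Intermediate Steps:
$o = \frac{10233601}{5184}$ ($o = \left(45 - \frac{41}{72}\right)^{2} = \left(\frac{3199}{72}\right)^{2} = \frac{10233601}{5184} \approx 1974.1$)
$Y{\left(y \right)} = -5$ ($Y{\left(y \right)} = -5 + \frac{y - y}{2} = -5 + \frac{1}{2} \cdot 0 = -5 + 0 = -5$)
$o + Y{\left(162 \right)} = \frac{10233601}{5184} - 5 = \frac{10207681}{5184}$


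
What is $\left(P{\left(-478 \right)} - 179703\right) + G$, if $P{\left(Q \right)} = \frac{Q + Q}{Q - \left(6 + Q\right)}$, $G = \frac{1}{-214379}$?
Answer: $- \frac{115471175152}{643137} \approx -1.7954 \cdot 10^{5}$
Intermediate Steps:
$G = - \frac{1}{214379} \approx -4.6646 \cdot 10^{-6}$
$P{\left(Q \right)} = - \frac{Q}{3}$ ($P{\left(Q \right)} = \frac{2 Q}{-6} = 2 Q \left(- \frac{1}{6}\right) = - \frac{Q}{3}$)
$\left(P{\left(-478 \right)} - 179703\right) + G = \left(\left(- \frac{1}{3}\right) \left(-478\right) - 179703\right) - \frac{1}{214379} = \left(\frac{478}{3} - 179703\right) - \frac{1}{214379} = - \frac{538631}{3} - \frac{1}{214379} = - \frac{115471175152}{643137}$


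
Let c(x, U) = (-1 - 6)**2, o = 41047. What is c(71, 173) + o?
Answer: 41096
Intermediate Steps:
c(x, U) = 49 (c(x, U) = (-7)**2 = 49)
c(71, 173) + o = 49 + 41047 = 41096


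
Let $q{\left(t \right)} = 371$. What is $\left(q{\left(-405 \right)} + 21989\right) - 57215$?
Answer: $-34855$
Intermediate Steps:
$\left(q{\left(-405 \right)} + 21989\right) - 57215 = \left(371 + 21989\right) - 57215 = 22360 - 57215 = -34855$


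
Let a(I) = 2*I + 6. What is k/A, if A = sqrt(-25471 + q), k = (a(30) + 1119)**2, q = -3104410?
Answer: -1404225*I*sqrt(3129881)/3129881 ≈ -793.73*I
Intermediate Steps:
a(I) = 6 + 2*I
k = 1404225 (k = ((6 + 2*30) + 1119)**2 = ((6 + 60) + 1119)**2 = (66 + 1119)**2 = 1185**2 = 1404225)
A = I*sqrt(3129881) (A = sqrt(-25471 - 3104410) = sqrt(-3129881) = I*sqrt(3129881) ≈ 1769.1*I)
k/A = 1404225/((I*sqrt(3129881))) = 1404225*(-I*sqrt(3129881)/3129881) = -1404225*I*sqrt(3129881)/3129881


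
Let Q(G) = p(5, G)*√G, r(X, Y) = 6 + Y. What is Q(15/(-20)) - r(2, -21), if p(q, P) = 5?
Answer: 15 + 5*I*√3/2 ≈ 15.0 + 4.3301*I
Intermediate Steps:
Q(G) = 5*√G
Q(15/(-20)) - r(2, -21) = 5*√(15/(-20)) - (6 - 21) = 5*√(15*(-1/20)) - 1*(-15) = 5*√(-¾) + 15 = 5*(I*√3/2) + 15 = 5*I*√3/2 + 15 = 15 + 5*I*√3/2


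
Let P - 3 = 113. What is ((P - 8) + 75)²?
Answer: 33489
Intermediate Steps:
P = 116 (P = 3 + 113 = 116)
((P - 8) + 75)² = ((116 - 8) + 75)² = (108 + 75)² = 183² = 33489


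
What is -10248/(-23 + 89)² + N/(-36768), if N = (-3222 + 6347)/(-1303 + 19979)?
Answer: -195475047949/83088179328 ≈ -2.3526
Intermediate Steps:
N = 3125/18676 ≈ 0.16733
-10248/(-23 + 89)² + N/(-36768) = -10248/(-23 + 89)² + (3125/18676)/(-36768) = -10248/(66²) + (3125/18676)*(-1/36768) = -10248/4356 - 3125/686679168 = -10248*1/4356 - 3125/686679168 = -854/363 - 3125/686679168 = -195475047949/83088179328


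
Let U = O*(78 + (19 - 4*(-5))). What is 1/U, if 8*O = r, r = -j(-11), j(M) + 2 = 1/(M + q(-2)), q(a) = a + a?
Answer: 40/1209 ≈ 0.033085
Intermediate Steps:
q(a) = 2*a
j(M) = -2 + 1/(-4 + M) (j(M) = -2 + 1/(M + 2*(-2)) = -2 + 1/(M - 4) = -2 + 1/(-4 + M))
r = 31/15 (r = -(9 - 2*(-11))/(-4 - 11) = -(9 + 22)/(-15) = -(-1)*31/15 = -1*(-31/15) = 31/15 ≈ 2.0667)
O = 31/120 (O = (⅛)*(31/15) = 31/120 ≈ 0.25833)
U = 1209/40 (U = 31*(78 + (19 - 4*(-5)))/120 = 31*(78 + (19 - 1*(-20)))/120 = 31*(78 + (19 + 20))/120 = 31*(78 + 39)/120 = (31/120)*117 = 1209/40 ≈ 30.225)
1/U = 1/(1209/40) = 40/1209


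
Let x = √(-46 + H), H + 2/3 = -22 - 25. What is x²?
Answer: -281/3 ≈ -93.667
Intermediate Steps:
H = -143/3 (H = -⅔ + (-22 - 25) = -⅔ - 47 = -143/3 ≈ -47.667)
x = I*√843/3 (x = √(-46 - 143/3) = √(-281/3) = I*√843/3 ≈ 9.6782*I)
x² = (I*√843/3)² = -281/3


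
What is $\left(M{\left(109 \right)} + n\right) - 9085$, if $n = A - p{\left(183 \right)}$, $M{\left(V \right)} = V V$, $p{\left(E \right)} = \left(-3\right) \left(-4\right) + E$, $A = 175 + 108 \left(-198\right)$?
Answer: $-18608$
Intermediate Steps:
$A = -21209$ ($A = 175 - 21384 = -21209$)
$p{\left(E \right)} = 12 + E$
$M{\left(V \right)} = V^{2}$
$n = -21404$ ($n = -21209 - \left(12 + 183\right) = -21209 - 195 = -21404$)
$\left(M{\left(109 \right)} + n\right) - 9085 = \left(109^{2} - 21404\right) - 9085 = \left(11881 - 21404\right) - 9085 = -9523 - 9085 = -18608$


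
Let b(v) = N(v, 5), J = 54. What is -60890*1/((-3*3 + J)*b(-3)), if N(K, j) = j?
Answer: -12178/45 ≈ -270.62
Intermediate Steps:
b(v) = 5
-60890*1/((-3*3 + J)*b(-3)) = -60890*1/(5*(-3*3 + 54)) = -60890*1/(5*(-9 + 54)) = -60890/(5*45) = -60890/225 = -60890*1/225 = -12178/45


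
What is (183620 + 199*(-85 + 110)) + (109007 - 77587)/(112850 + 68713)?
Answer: 34241905405/181563 ≈ 1.8860e+5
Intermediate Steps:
(183620 + 199*(-85 + 110)) + (109007 - 77587)/(112850 + 68713) = (183620 + 199*25) + 31420/181563 = (183620 + 4975) + 31420*(1/181563) = 188595 + 31420/181563 = 34241905405/181563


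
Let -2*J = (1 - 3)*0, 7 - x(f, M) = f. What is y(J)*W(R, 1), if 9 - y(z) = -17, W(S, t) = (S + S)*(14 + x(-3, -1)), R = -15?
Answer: -18720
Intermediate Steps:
x(f, M) = 7 - f
W(S, t) = 48*S (W(S, t) = (S + S)*(14 + (7 - 1*(-3))) = (2*S)*(14 + (7 + 3)) = (2*S)*(14 + 10) = (2*S)*24 = 48*S)
J = 0 (J = -(1 - 3)*0/2 = -(-1)*0 = -1/2*0 = 0)
y(z) = 26 (y(z) = 9 - 1*(-17) = 9 + 17 = 26)
y(J)*W(R, 1) = 26*(48*(-15)) = 26*(-720) = -18720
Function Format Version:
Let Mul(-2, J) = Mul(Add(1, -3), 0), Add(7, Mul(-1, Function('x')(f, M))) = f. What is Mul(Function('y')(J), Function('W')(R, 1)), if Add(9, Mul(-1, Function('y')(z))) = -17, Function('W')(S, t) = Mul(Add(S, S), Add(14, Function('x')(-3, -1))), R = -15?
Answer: -18720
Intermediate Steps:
Function('x')(f, M) = Add(7, Mul(-1, f))
Function('W')(S, t) = Mul(48, S) (Function('W')(S, t) = Mul(Add(S, S), Add(14, Add(7, Mul(-1, -3)))) = Mul(Mul(2, S), Add(14, Add(7, 3))) = Mul(Mul(2, S), Add(14, 10)) = Mul(Mul(2, S), 24) = Mul(48, S))
J = 0 (J = Mul(Rational(-1, 2), Mul(Add(1, -3), 0)) = Mul(Rational(-1, 2), Mul(-2, 0)) = Mul(Rational(-1, 2), 0) = 0)
Function('y')(z) = 26 (Function('y')(z) = Add(9, Mul(-1, -17)) = Add(9, 17) = 26)
Mul(Function('y')(J), Function('W')(R, 1)) = Mul(26, Mul(48, -15)) = Mul(26, -720) = -18720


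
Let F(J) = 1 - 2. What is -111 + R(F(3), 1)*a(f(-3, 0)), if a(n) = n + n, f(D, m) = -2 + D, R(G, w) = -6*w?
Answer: -51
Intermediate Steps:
F(J) = -1
a(n) = 2*n
-111 + R(F(3), 1)*a(f(-3, 0)) = -111 + (-6*1)*(2*(-2 - 3)) = -111 - 12*(-5) = -111 - 6*(-10) = -111 + 60 = -51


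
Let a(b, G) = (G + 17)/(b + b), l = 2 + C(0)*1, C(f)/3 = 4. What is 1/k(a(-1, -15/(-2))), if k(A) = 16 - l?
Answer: ½ ≈ 0.50000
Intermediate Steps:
C(f) = 12 (C(f) = 3*4 = 12)
l = 14 (l = 2 + 12*1 = 2 + 12 = 14)
a(b, G) = (17 + G)/(2*b) (a(b, G) = (17 + G)/((2*b)) = (17 + G)*(1/(2*b)) = (17 + G)/(2*b))
k(A) = 2 (k(A) = 16 - 1*14 = 16 - 14 = 2)
1/k(a(-1, -15/(-2))) = 1/2 = ½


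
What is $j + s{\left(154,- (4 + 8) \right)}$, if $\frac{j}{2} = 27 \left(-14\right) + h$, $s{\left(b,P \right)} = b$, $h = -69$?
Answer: $-740$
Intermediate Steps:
$j = -894$ ($j = 2 \left(27 \left(-14\right) - 69\right) = 2 \left(-378 - 69\right) = 2 \left(-447\right) = -894$)
$j + s{\left(154,- (4 + 8) \right)} = -894 + 154 = -740$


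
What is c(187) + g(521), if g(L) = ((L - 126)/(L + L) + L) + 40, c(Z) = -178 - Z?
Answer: 204627/1042 ≈ 196.38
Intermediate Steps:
g(L) = 40 + L + (-126 + L)/(2*L) (g(L) = ((-126 + L)/((2*L)) + L) + 40 = ((-126 + L)*(1/(2*L)) + L) + 40 = ((-126 + L)/(2*L) + L) + 40 = (L + (-126 + L)/(2*L)) + 40 = 40 + L + (-126 + L)/(2*L))
c(187) + g(521) = (-178 - 1*187) + (81/2 + 521 - 63/521) = (-178 - 187) + (81/2 + 521 - 63*1/521) = -365 + (81/2 + 521 - 63/521) = -365 + 584957/1042 = 204627/1042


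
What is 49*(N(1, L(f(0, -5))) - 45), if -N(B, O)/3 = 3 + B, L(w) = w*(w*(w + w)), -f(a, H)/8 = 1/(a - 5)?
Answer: -2793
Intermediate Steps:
f(a, H) = -8/(-5 + a) (f(a, H) = -8/(a - 5) = -8/(-5 + a))
L(w) = 2*w³ (L(w) = w*(w*(2*w)) = w*(2*w²) = 2*w³)
N(B, O) = -9 - 3*B (N(B, O) = -3*(3 + B) = -9 - 3*B)
49*(N(1, L(f(0, -5))) - 45) = 49*((-9 - 3*1) - 45) = 49*((-9 - 3) - 45) = 49*(-12 - 45) = 49*(-57) = -2793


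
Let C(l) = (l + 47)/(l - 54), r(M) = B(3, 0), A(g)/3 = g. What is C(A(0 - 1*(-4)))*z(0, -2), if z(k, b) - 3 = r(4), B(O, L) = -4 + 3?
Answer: -59/21 ≈ -2.8095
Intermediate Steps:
B(O, L) = -1
A(g) = 3*g
r(M) = -1
z(k, b) = 2 (z(k, b) = 3 - 1 = 2)
C(l) = (47 + l)/(-54 + l)
C(A(0 - 1*(-4)))*z(0, -2) = ((47 + 3*(0 - 1*(-4)))/(-54 + 3*(0 - 1*(-4))))*2 = ((47 + 3*(0 + 4))/(-54 + 3*(0 + 4)))*2 = ((47 + 3*4)/(-54 + 3*4))*2 = ((47 + 12)/(-54 + 12))*2 = (59/(-42))*2 = -1/42*59*2 = -59/42*2 = -59/21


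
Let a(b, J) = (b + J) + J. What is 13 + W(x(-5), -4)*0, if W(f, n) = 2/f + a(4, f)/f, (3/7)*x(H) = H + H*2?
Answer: 13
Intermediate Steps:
a(b, J) = b + 2*J (a(b, J) = (J + b) + J = b + 2*J)
x(H) = 7*H (x(H) = 7*(H + H*2)/3 = 7*(H + 2*H)/3 = 7*(3*H)/3 = 7*H)
W(f, n) = 2/f + (4 + 2*f)/f
13 + W(x(-5), -4)*0 = 13 + (2 + 6/((7*(-5))))*0 = 13 + (2 + 6/(-35))*0 = 13 + (2 + 6*(-1/35))*0 = 13 + (2 - 6/35)*0 = 13 + (64/35)*0 = 13 + 0 = 13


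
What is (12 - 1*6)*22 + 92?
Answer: 224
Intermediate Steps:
(12 - 1*6)*22 + 92 = (12 - 6)*22 + 92 = 6*22 + 92 = 132 + 92 = 224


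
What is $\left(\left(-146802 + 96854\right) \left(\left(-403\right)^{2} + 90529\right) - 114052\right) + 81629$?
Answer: $-12633779647$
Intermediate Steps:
$\left(\left(-146802 + 96854\right) \left(\left(-403\right)^{2} + 90529\right) - 114052\right) + 81629 = \left(- 49948 \left(162409 + 90529\right) - 114052\right) + 81629 = \left(\left(-49948\right) 252938 - 114052\right) + 81629 = \left(-12633747224 - 114052\right) + 81629 = -12633861276 + 81629 = -12633779647$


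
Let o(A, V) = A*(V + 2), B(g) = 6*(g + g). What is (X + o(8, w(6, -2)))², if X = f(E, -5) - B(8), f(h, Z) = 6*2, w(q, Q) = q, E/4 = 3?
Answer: 400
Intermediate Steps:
E = 12 (E = 4*3 = 12)
B(g) = 12*g (B(g) = 6*(2*g) = 12*g)
f(h, Z) = 12
o(A, V) = A*(2 + V)
X = -84 (X = 12 - 12*8 = 12 - 1*96 = 12 - 96 = -84)
(X + o(8, w(6, -2)))² = (-84 + 8*(2 + 6))² = (-84 + 8*8)² = (-84 + 64)² = (-20)² = 400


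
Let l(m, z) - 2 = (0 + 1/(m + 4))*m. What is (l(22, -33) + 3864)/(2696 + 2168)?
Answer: 50269/63232 ≈ 0.79499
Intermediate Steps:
l(m, z) = 2 + m/(4 + m) (l(m, z) = 2 + (0 + 1/(m + 4))*m = 2 + (0 + 1/(4 + m))*m = 2 + m/(4 + m))
(l(22, -33) + 3864)/(2696 + 2168) = ((8 + 3*22)/(4 + 22) + 3864)/(2696 + 2168) = ((8 + 66)/26 + 3864)/4864 = ((1/26)*74 + 3864)*(1/4864) = (37/13 + 3864)*(1/4864) = (50269/13)*(1/4864) = 50269/63232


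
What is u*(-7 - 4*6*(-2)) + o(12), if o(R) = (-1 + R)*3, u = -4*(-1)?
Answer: 197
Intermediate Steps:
u = 4
o(R) = -3 + 3*R
u*(-7 - 4*6*(-2)) + o(12) = 4*(-7 - 4*6*(-2)) + (-3 + 3*12) = 4*(-7 - 24*(-2)) + (-3 + 36) = 4*(-7 - 1*(-48)) + 33 = 4*(-7 + 48) + 33 = 4*41 + 33 = 164 + 33 = 197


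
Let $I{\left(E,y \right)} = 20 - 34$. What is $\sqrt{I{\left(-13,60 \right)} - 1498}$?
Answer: $6 i \sqrt{42} \approx 38.884 i$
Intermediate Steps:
$I{\left(E,y \right)} = -14$
$\sqrt{I{\left(-13,60 \right)} - 1498} = \sqrt{-14 - 1498} = \sqrt{-1512} = 6 i \sqrt{42}$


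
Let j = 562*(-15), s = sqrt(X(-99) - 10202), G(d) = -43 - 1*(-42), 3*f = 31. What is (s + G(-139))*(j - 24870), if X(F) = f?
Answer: 33300 - 55500*I*sqrt(3669) ≈ 33300.0 - 3.3618e+6*I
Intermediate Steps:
f = 31/3 (f = (1/3)*31 = 31/3 ≈ 10.333)
X(F) = 31/3
G(d) = -1 (G(d) = -43 + 42 = -1)
s = 5*I*sqrt(3669)/3 (s = sqrt(31/3 - 10202) = sqrt(-30575/3) = 5*I*sqrt(3669)/3 ≈ 100.95*I)
j = -8430
(s + G(-139))*(j - 24870) = (5*I*sqrt(3669)/3 - 1)*(-8430 - 24870) = (-1 + 5*I*sqrt(3669)/3)*(-33300) = 33300 - 55500*I*sqrt(3669)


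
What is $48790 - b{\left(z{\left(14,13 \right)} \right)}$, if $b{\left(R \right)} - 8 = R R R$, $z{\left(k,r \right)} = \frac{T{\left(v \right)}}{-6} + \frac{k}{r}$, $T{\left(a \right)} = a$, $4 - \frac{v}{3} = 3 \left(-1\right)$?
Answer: $\frac{857642479}{17576} \approx 48796.0$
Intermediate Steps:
$v = 21$ ($v = 12 - 3 \cdot 3 \left(-1\right) = 12 - -9 = 12 + 9 = 21$)
$z{\left(k,r \right)} = - \frac{7}{2} + \frac{k}{r}$ ($z{\left(k,r \right)} = \frac{21}{-6} + \frac{k}{r} = 21 \left(- \frac{1}{6}\right) + \frac{k}{r} = - \frac{7}{2} + \frac{k}{r}$)
$b{\left(R \right)} = 8 + R^{3}$ ($b{\left(R \right)} = 8 + R R R = 8 + R^{2} R = 8 + R^{3}$)
$48790 - b{\left(z{\left(14,13 \right)} \right)} = 48790 - \left(8 + \left(- \frac{7}{2} + \frac{14}{13}\right)^{3}\right) = 48790 - \left(8 + \left(- \frac{63}{26}\right)^{3}\right) = 48790 - \left(8 - \frac{250047}{17576}\right) = 48790 - - \frac{109439}{17576} = 48790 + \frac{109439}{17576} = \frac{857642479}{17576}$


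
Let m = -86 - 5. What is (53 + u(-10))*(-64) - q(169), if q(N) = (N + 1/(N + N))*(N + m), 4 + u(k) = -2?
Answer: -210473/13 ≈ -16190.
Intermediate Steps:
m = -91
u(k) = -6 (u(k) = -4 - 2 = -6)
q(N) = (-91 + N)*(N + 1/(2*N)) (q(N) = (N + 1/(N + N))*(N - 91) = (N + 1/(2*N))*(-91 + N) = (-91 + N)*(N + 1/(2*N)))
(53 + u(-10))*(-64) - q(169) = (53 - 6)*(-64) - (½ + 169² - 91*169 - 91/2/169) = 47*(-64) - (½ + 28561 - 15379 - 91/2*1/169) = -3008 - (½ + 28561 - 15379 - 7/26) = -3008 - 1*171369/13 = -3008 - 171369/13 = -210473/13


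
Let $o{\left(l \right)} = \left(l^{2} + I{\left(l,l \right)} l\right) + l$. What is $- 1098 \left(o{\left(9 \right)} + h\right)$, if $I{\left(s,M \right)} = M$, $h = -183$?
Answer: $13176$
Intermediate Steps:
$o{\left(l \right)} = l + 2 l^{2}$ ($o{\left(l \right)} = \left(l^{2} + l l\right) + l = \left(l^{2} + l^{2}\right) + l = 2 l^{2} + l = l + 2 l^{2}$)
$- 1098 \left(o{\left(9 \right)} + h\right) = - 1098 \left(9 \left(1 + 2 \cdot 9\right) - 183\right) = - 1098 \left(9 \left(1 + 18\right) - 183\right) = - 1098 \left(9 \cdot 19 - 183\right) = - 1098 \left(171 - 183\right) = \left(-1098\right) \left(-12\right) = 13176$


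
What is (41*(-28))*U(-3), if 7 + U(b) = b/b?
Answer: 6888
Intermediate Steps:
U(b) = -6 (U(b) = -7 + b/b = -7 + 1 = -6)
(41*(-28))*U(-3) = (41*(-28))*(-6) = -1148*(-6) = 6888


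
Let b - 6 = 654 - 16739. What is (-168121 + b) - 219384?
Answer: -403584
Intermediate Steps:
b = -16079 (b = 6 + (654 - 16739) = 6 - 16085 = -16079)
(-168121 + b) - 219384 = (-168121 - 16079) - 219384 = -184200 - 219384 = -403584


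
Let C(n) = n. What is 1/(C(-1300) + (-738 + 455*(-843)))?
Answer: -1/385603 ≈ -2.5933e-6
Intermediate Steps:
1/(C(-1300) + (-738 + 455*(-843))) = 1/(-1300 + (-738 + 455*(-843))) = 1/(-1300 + (-738 - 383565)) = 1/(-1300 - 384303) = 1/(-385603) = -1/385603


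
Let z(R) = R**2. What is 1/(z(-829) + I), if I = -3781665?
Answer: -1/3094424 ≈ -3.2316e-7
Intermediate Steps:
1/(z(-829) + I) = 1/((-829)**2 - 3781665) = 1/(687241 - 3781665) = 1/(-3094424) = -1/3094424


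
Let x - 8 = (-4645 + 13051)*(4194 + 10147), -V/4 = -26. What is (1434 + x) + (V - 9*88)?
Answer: 120551200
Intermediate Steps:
V = 104 (V = -4*(-26) = 104)
x = 120550454 (x = 8 + (-4645 + 13051)*(4194 + 10147) = 8 + 8406*14341 = 8 + 120550446 = 120550454)
(1434 + x) + (V - 9*88) = (1434 + 120550454) + (104 - 9*88) = 120551888 + (104 - 792) = 120551888 - 688 = 120551200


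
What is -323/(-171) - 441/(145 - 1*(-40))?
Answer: -824/1665 ≈ -0.49489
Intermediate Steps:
-323/(-171) - 441/(145 - 1*(-40)) = -323*(-1/171) - 441/(145 + 40) = 17/9 - 441/185 = -824/1665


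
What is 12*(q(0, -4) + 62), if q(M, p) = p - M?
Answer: 696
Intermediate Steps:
12*(q(0, -4) + 62) = 12*((-4 - 1*0) + 62) = 12*((-4 + 0) + 62) = 12*(-4 + 62) = 12*58 = 696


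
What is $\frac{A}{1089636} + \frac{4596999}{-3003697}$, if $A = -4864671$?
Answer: $- \frac{6540351097017}{1090978794764} \approx -5.9949$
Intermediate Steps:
$\frac{A}{1089636} + \frac{4596999}{-3003697} = - \frac{4864671}{1089636} + \frac{4596999}{-3003697} = \left(-4864671\right) \frac{1}{1089636} + 4596999 \left(- \frac{1}{3003697}\right) = - \frac{1621557}{363212} - \frac{4596999}{3003697} = - \frac{6540351097017}{1090978794764}$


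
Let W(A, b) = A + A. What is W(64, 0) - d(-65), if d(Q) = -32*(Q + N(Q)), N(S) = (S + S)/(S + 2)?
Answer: -118816/63 ≈ -1886.0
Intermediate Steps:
N(S) = 2*S/(2 + S) (N(S) = (2*S)/(2 + S) = 2*S/(2 + S))
W(A, b) = 2*A
d(Q) = -32*Q - 64*Q/(2 + Q) (d(Q) = -32*(Q + 2*Q/(2 + Q)) = -32*Q - 64*Q/(2 + Q))
W(64, 0) - d(-65) = 2*64 - 32*(-65)*(-4 - 1*(-65))/(2 - 65) = 128 - 32*(-65)*(-4 + 65)/(-63) = 128 - 32*(-65)*(-1)*61/63 = 128 - 1*126880/63 = 128 - 126880/63 = -118816/63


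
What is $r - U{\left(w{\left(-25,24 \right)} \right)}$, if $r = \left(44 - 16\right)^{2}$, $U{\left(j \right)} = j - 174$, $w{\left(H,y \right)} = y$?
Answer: $934$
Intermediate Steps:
$U{\left(j \right)} = -174 + j$
$r = 784$ ($r = 28^{2} = 784$)
$r - U{\left(w{\left(-25,24 \right)} \right)} = 784 - \left(-174 + 24\right) = 784 - -150 = 784 + 150 = 934$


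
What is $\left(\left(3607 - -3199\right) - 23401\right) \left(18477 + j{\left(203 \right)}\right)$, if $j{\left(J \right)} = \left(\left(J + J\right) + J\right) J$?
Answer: $-2358215880$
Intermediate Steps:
$j{\left(J \right)} = 3 J^{2}$ ($j{\left(J \right)} = \left(2 J + J\right) J = 3 J J = 3 J^{2}$)
$\left(\left(3607 - -3199\right) - 23401\right) \left(18477 + j{\left(203 \right)}\right) = \left(\left(3607 - -3199\right) - 23401\right) \left(18477 + 3 \cdot 203^{2}\right) = \left(\left(3607 + 3199\right) - 23401\right) \left(18477 + 3 \cdot 41209\right) = \left(6806 - 23401\right) \left(18477 + 123627\right) = \left(-16595\right) 142104 = -2358215880$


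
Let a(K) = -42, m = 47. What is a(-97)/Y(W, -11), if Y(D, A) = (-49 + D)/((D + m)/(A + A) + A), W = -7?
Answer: -423/44 ≈ -9.6136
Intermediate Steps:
Y(D, A) = (-49 + D)/(A + (47 + D)/(2*A)) (Y(D, A) = (-49 + D)/((D + 47)/(A + A) + A) = (-49 + D)/((47 + D)/((2*A)) + A) = (-49 + D)/((47 + D)*(1/(2*A)) + A) = (-49 + D)/((47 + D)/(2*A) + A) = (-49 + D)/(A + (47 + D)/(2*A)))
a(-97)/Y(W, -11) = -42*(-(47 - 7 + 2*(-11)²)/(22*(-49 - 7))) = -42/(2*(-11)*(-56)/(47 - 7 + 2*121)) = -42/(2*(-11)*(-56)/(47 - 7 + 242)) = -42/(2*(-11)*(-56)/282) = -42/(2*(-11)*(1/282)*(-56)) = -42/616/141 = -42*141/616 = -423/44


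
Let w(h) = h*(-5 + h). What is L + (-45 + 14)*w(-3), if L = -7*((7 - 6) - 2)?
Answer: -737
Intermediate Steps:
L = 7 (L = -7*(1 - 2) = -7*(-1) = 7)
L + (-45 + 14)*w(-3) = 7 + (-45 + 14)*(-3*(-5 - 3)) = 7 - (-93)*(-8) = 7 - 31*24 = 7 - 744 = -737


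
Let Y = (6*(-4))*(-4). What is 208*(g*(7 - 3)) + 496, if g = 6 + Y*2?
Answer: 165232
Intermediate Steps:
Y = 96 (Y = -24*(-4) = 96)
g = 198 (g = 6 + 96*2 = 6 + 192 = 198)
208*(g*(7 - 3)) + 496 = 208*(198*(7 - 3)) + 496 = 208*(198*4) + 496 = 208*792 + 496 = 164736 + 496 = 165232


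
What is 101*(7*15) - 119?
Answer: 10486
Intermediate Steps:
101*(7*15) - 119 = 101*105 - 119 = 10605 - 119 = 10486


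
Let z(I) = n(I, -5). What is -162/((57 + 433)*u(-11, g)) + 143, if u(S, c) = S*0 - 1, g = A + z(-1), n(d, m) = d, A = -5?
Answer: 35116/245 ≈ 143.33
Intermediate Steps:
z(I) = I
g = -6 (g = -5 - 1 = -6)
u(S, c) = -1 (u(S, c) = 0 - 1 = -1)
-162/((57 + 433)*u(-11, g)) + 143 = -162/((57 + 433)*(-1)) + 143 = -162*(-1)/490 + 143 = -81*(-1)/245 + 143 = -162*(-1/490) + 143 = 81/245 + 143 = 35116/245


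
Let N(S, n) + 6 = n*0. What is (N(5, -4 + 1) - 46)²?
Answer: 2704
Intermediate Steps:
N(S, n) = -6 (N(S, n) = -6 + n*0 = -6 + 0 = -6)
(N(5, -4 + 1) - 46)² = (-6 - 46)² = (-52)² = 2704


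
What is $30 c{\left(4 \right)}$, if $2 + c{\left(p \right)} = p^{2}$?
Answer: $420$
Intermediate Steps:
$c{\left(p \right)} = -2 + p^{2}$
$30 c{\left(4 \right)} = 30 \left(-2 + 4^{2}\right) = 30 \left(-2 + 16\right) = 30 \cdot 14 = 420$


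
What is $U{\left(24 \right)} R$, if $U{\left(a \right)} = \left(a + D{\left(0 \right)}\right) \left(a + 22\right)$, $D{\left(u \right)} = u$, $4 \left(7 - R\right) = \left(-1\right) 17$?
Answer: $12420$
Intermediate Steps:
$R = \frac{45}{4}$ ($R = 7 - \frac{\left(-1\right) 17}{4} = 7 - - \frac{17}{4} = 7 + \frac{17}{4} = \frac{45}{4} \approx 11.25$)
$U{\left(a \right)} = a \left(22 + a\right)$ ($U{\left(a \right)} = \left(a + 0\right) \left(a + 22\right) = a \left(22 + a\right)$)
$U{\left(24 \right)} R = 24 \left(22 + 24\right) \frac{45}{4} = 24 \cdot 46 \cdot \frac{45}{4} = 1104 \cdot \frac{45}{4} = 12420$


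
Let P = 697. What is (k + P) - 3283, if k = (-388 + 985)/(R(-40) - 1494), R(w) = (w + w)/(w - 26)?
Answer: -127411233/49262 ≈ -2586.4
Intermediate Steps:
R(w) = 2*w/(-26 + w) (R(w) = (2*w)/(-26 + w) = 2*w/(-26 + w))
k = -19701/49262 (k = (-388 + 985)/(2*(-40)/(-26 - 40) - 1494) = 597/(2*(-40)/(-66) - 1494) = 597/(2*(-40)*(-1/66) - 1494) = 597/(40/33 - 1494) = 597/(-49262/33) = 597*(-33/49262) = -19701/49262 ≈ -0.39992)
(k + P) - 3283 = (-19701/49262 + 697) - 3283 = 34315913/49262 - 3283 = -127411233/49262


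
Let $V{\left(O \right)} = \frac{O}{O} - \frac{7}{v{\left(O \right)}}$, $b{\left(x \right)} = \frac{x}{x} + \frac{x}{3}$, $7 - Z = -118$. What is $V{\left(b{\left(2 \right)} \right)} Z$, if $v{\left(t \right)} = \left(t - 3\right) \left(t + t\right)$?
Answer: $\frac{2575}{8} \approx 321.88$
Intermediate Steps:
$Z = 125$ ($Z = 7 - -118 = 7 + 118 = 125$)
$v{\left(t \right)} = 2 t \left(-3 + t\right)$ ($v{\left(t \right)} = \left(-3 + t\right) 2 t = 2 t \left(-3 + t\right)$)
$b{\left(x \right)} = 1 + \frac{x}{3}$ ($b{\left(x \right)} = 1 + x \frac{1}{3} = 1 + \frac{x}{3}$)
$V{\left(O \right)} = 1 - \frac{7}{2 O \left(-3 + O\right)}$ ($V{\left(O \right)} = \frac{O}{O} - \frac{7}{2 O \left(-3 + O\right)} = 1 - 7 \frac{1}{2 O \left(-3 + O\right)} = 1 - \frac{7}{2 O \left(-3 + O\right)}$)
$V{\left(b{\left(2 \right)} \right)} Z = \frac{- \frac{7}{2} + \left(1 + \frac{1}{3} \cdot 2\right) \left(-3 + \left(1 + \frac{1}{3} \cdot 2\right)\right)}{\left(1 + \frac{1}{3} \cdot 2\right) \left(-3 + \left(1 + \frac{1}{3} \cdot 2\right)\right)} 125 = \frac{- \frac{7}{2} + \left(1 + \frac{2}{3}\right) \left(-3 + \left(1 + \frac{2}{3}\right)\right)}{\left(1 + \frac{2}{3}\right) \left(-3 + \left(1 + \frac{2}{3}\right)\right)} 125 = \frac{- \frac{7}{2} + \frac{5 \left(-3 + \frac{5}{3}\right)}{3}}{\frac{5}{3} \left(-3 + \frac{5}{3}\right)} 125 = \frac{3 \left(- \frac{7}{2} + \frac{5}{3} \left(- \frac{4}{3}\right)\right)}{5 \left(- \frac{4}{3}\right)} 125 = \frac{3}{5} \left(- \frac{3}{4}\right) \left(- \frac{7}{2} - \frac{20}{9}\right) 125 = \frac{3}{5} \left(- \frac{3}{4}\right) \left(- \frac{103}{18}\right) 125 = \frac{103}{40} \cdot 125 = \frac{2575}{8}$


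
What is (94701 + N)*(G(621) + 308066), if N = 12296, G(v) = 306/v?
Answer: 2274391146236/69 ≈ 3.2962e+10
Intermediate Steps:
(94701 + N)*(G(621) + 308066) = (94701 + 12296)*(306/621 + 308066) = 106997*(306*(1/621) + 308066) = 106997*(34/69 + 308066) = 106997*(21256588/69) = 2274391146236/69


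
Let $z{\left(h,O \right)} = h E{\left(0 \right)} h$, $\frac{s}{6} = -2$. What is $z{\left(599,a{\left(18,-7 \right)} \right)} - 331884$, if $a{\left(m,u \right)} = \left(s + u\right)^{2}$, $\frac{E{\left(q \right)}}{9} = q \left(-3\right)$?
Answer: $-331884$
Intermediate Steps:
$s = -12$ ($s = 6 \left(-2\right) = -12$)
$E{\left(q \right)} = - 27 q$ ($E{\left(q \right)} = 9 q \left(-3\right) = 9 \left(- 3 q\right) = - 27 q$)
$a{\left(m,u \right)} = \left(-12 + u\right)^{2}$
$z{\left(h,O \right)} = 0$ ($z{\left(h,O \right)} = h \left(\left(-27\right) 0\right) h = h 0 h = 0 h = 0$)
$z{\left(599,a{\left(18,-7 \right)} \right)} - 331884 = 0 - 331884 = -331884$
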